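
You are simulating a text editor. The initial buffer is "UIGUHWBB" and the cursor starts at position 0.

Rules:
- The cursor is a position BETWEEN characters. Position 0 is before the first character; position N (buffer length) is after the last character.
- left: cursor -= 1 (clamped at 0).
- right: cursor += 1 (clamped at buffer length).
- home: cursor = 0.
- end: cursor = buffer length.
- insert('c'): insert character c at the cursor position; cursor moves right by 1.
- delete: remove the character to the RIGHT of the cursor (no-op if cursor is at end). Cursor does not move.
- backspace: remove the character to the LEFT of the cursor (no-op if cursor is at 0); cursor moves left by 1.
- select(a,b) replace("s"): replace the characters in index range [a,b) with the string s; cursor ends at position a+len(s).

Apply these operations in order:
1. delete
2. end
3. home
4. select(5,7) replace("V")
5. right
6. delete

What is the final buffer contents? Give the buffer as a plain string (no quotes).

After op 1 (delete): buf='IGUHWBB' cursor=0
After op 2 (end): buf='IGUHWBB' cursor=7
After op 3 (home): buf='IGUHWBB' cursor=0
After op 4 (select(5,7) replace("V")): buf='IGUHWV' cursor=6
After op 5 (right): buf='IGUHWV' cursor=6
After op 6 (delete): buf='IGUHWV' cursor=6

Answer: IGUHWV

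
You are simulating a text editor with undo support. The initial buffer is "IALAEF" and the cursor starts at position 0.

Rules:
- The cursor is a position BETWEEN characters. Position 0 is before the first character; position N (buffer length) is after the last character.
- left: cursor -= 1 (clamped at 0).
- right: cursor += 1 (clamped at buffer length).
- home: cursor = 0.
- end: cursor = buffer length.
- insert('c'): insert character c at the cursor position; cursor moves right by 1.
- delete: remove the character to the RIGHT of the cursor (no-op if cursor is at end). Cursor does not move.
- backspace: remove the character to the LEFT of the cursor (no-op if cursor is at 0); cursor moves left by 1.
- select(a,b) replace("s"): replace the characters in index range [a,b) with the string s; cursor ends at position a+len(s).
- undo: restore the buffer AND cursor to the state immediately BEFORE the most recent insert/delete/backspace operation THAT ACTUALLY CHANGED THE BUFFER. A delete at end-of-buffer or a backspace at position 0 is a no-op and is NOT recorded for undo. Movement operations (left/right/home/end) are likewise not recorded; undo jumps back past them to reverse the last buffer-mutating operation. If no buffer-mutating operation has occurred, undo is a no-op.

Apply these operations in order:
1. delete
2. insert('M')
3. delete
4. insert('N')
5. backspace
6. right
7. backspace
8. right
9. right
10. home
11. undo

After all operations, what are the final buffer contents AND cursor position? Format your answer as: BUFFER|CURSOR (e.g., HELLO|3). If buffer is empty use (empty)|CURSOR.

Answer: MLAEF|2

Derivation:
After op 1 (delete): buf='ALAEF' cursor=0
After op 2 (insert('M')): buf='MALAEF' cursor=1
After op 3 (delete): buf='MLAEF' cursor=1
After op 4 (insert('N')): buf='MNLAEF' cursor=2
After op 5 (backspace): buf='MLAEF' cursor=1
After op 6 (right): buf='MLAEF' cursor=2
After op 7 (backspace): buf='MAEF' cursor=1
After op 8 (right): buf='MAEF' cursor=2
After op 9 (right): buf='MAEF' cursor=3
After op 10 (home): buf='MAEF' cursor=0
After op 11 (undo): buf='MLAEF' cursor=2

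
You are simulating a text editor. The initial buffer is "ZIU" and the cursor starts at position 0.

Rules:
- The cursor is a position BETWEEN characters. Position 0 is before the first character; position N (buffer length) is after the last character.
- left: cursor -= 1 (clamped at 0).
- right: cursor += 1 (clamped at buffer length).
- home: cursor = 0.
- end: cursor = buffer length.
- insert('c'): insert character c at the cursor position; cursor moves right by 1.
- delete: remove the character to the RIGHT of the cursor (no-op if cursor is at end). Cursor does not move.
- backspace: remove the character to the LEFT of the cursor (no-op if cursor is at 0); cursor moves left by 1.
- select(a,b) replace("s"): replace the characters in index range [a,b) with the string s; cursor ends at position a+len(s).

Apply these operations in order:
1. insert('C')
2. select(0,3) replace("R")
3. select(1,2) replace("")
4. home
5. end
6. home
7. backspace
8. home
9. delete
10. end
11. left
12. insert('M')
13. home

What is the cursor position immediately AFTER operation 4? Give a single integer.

After op 1 (insert('C')): buf='CZIU' cursor=1
After op 2 (select(0,3) replace("R")): buf='RU' cursor=1
After op 3 (select(1,2) replace("")): buf='R' cursor=1
After op 4 (home): buf='R' cursor=0

Answer: 0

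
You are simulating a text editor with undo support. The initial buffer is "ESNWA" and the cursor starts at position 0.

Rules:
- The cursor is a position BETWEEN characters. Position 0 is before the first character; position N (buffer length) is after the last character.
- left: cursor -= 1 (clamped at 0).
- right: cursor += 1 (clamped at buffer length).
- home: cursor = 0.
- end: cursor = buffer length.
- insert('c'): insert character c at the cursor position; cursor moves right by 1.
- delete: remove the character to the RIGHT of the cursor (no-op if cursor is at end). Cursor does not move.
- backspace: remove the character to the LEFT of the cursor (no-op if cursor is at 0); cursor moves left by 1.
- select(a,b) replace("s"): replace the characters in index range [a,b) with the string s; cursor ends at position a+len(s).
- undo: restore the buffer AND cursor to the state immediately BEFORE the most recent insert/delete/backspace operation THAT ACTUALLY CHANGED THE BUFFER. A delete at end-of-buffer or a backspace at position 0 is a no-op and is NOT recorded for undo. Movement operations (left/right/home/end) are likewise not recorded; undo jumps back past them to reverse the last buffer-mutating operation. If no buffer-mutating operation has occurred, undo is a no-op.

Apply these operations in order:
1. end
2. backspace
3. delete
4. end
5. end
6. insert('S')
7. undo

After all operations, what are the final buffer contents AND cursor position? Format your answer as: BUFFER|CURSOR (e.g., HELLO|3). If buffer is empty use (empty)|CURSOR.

After op 1 (end): buf='ESNWA' cursor=5
After op 2 (backspace): buf='ESNW' cursor=4
After op 3 (delete): buf='ESNW' cursor=4
After op 4 (end): buf='ESNW' cursor=4
After op 5 (end): buf='ESNW' cursor=4
After op 6 (insert('S')): buf='ESNWS' cursor=5
After op 7 (undo): buf='ESNW' cursor=4

Answer: ESNW|4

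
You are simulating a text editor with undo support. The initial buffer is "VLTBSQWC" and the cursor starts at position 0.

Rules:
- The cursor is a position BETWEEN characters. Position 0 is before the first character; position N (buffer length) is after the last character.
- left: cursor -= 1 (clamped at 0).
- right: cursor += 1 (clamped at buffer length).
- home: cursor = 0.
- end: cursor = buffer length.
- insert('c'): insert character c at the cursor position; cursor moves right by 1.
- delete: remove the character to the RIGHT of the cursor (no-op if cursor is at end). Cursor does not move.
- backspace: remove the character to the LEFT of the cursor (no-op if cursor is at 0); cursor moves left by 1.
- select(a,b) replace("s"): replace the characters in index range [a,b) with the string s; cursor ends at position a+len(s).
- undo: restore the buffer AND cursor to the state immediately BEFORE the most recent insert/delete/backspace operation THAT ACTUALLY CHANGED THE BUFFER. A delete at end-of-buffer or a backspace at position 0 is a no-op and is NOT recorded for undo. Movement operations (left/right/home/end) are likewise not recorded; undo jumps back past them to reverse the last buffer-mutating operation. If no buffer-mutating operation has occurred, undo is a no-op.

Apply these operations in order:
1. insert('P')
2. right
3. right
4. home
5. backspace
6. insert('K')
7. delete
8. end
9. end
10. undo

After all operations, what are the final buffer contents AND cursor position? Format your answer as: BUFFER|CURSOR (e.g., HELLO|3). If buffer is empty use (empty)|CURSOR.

After op 1 (insert('P')): buf='PVLTBSQWC' cursor=1
After op 2 (right): buf='PVLTBSQWC' cursor=2
After op 3 (right): buf='PVLTBSQWC' cursor=3
After op 4 (home): buf='PVLTBSQWC' cursor=0
After op 5 (backspace): buf='PVLTBSQWC' cursor=0
After op 6 (insert('K')): buf='KPVLTBSQWC' cursor=1
After op 7 (delete): buf='KVLTBSQWC' cursor=1
After op 8 (end): buf='KVLTBSQWC' cursor=9
After op 9 (end): buf='KVLTBSQWC' cursor=9
After op 10 (undo): buf='KPVLTBSQWC' cursor=1

Answer: KPVLTBSQWC|1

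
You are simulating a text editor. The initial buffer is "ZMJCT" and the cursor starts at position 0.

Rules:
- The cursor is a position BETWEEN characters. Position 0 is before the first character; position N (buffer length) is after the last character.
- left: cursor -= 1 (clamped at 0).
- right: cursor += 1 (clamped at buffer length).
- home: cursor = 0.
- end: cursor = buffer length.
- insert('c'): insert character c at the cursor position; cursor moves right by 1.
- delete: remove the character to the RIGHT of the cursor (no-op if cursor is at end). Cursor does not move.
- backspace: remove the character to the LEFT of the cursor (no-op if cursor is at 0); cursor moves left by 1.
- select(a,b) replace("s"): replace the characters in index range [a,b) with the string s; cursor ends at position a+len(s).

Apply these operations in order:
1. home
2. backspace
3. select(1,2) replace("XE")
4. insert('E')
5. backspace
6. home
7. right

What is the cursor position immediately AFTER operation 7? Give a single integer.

Answer: 1

Derivation:
After op 1 (home): buf='ZMJCT' cursor=0
After op 2 (backspace): buf='ZMJCT' cursor=0
After op 3 (select(1,2) replace("XE")): buf='ZXEJCT' cursor=3
After op 4 (insert('E')): buf='ZXEEJCT' cursor=4
After op 5 (backspace): buf='ZXEJCT' cursor=3
After op 6 (home): buf='ZXEJCT' cursor=0
After op 7 (right): buf='ZXEJCT' cursor=1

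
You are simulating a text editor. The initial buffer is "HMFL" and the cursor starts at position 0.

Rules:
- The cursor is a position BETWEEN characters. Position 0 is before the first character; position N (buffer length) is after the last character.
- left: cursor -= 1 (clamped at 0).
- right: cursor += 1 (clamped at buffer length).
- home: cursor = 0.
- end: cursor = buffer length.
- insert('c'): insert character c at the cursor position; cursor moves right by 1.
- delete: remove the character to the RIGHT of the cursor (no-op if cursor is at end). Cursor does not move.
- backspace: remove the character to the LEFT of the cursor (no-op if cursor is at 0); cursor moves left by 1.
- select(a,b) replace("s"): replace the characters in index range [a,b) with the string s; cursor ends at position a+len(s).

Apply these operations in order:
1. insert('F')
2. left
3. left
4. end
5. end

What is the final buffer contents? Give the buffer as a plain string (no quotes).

Answer: FHMFL

Derivation:
After op 1 (insert('F')): buf='FHMFL' cursor=1
After op 2 (left): buf='FHMFL' cursor=0
After op 3 (left): buf='FHMFL' cursor=0
After op 4 (end): buf='FHMFL' cursor=5
After op 5 (end): buf='FHMFL' cursor=5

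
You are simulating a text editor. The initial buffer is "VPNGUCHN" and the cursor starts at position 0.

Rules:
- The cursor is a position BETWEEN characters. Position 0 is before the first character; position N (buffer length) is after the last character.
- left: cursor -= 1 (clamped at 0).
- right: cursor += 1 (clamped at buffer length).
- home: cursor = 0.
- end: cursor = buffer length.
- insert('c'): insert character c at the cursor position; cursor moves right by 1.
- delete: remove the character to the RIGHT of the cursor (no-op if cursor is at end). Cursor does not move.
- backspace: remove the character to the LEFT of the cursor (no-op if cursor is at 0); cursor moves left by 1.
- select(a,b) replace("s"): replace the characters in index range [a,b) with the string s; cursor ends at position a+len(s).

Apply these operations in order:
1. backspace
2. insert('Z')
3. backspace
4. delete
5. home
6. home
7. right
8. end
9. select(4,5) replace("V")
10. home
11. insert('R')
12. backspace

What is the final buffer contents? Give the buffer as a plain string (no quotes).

After op 1 (backspace): buf='VPNGUCHN' cursor=0
After op 2 (insert('Z')): buf='ZVPNGUCHN' cursor=1
After op 3 (backspace): buf='VPNGUCHN' cursor=0
After op 4 (delete): buf='PNGUCHN' cursor=0
After op 5 (home): buf='PNGUCHN' cursor=0
After op 6 (home): buf='PNGUCHN' cursor=0
After op 7 (right): buf='PNGUCHN' cursor=1
After op 8 (end): buf='PNGUCHN' cursor=7
After op 9 (select(4,5) replace("V")): buf='PNGUVHN' cursor=5
After op 10 (home): buf='PNGUVHN' cursor=0
After op 11 (insert('R')): buf='RPNGUVHN' cursor=1
After op 12 (backspace): buf='PNGUVHN' cursor=0

Answer: PNGUVHN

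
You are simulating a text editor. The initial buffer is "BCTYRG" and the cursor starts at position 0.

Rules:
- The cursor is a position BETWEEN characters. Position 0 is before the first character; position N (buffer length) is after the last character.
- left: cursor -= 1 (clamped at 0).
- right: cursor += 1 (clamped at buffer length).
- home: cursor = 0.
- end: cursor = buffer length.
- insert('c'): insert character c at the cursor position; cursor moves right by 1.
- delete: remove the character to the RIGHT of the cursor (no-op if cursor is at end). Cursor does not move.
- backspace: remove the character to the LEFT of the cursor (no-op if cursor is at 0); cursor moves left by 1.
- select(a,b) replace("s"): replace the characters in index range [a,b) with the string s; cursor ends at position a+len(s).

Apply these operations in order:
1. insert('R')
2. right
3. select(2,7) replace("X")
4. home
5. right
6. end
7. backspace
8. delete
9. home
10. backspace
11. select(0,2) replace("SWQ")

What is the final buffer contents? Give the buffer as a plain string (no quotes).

Answer: SWQ

Derivation:
After op 1 (insert('R')): buf='RBCTYRG' cursor=1
After op 2 (right): buf='RBCTYRG' cursor=2
After op 3 (select(2,7) replace("X")): buf='RBX' cursor=3
After op 4 (home): buf='RBX' cursor=0
After op 5 (right): buf='RBX' cursor=1
After op 6 (end): buf='RBX' cursor=3
After op 7 (backspace): buf='RB' cursor=2
After op 8 (delete): buf='RB' cursor=2
After op 9 (home): buf='RB' cursor=0
After op 10 (backspace): buf='RB' cursor=0
After op 11 (select(0,2) replace("SWQ")): buf='SWQ' cursor=3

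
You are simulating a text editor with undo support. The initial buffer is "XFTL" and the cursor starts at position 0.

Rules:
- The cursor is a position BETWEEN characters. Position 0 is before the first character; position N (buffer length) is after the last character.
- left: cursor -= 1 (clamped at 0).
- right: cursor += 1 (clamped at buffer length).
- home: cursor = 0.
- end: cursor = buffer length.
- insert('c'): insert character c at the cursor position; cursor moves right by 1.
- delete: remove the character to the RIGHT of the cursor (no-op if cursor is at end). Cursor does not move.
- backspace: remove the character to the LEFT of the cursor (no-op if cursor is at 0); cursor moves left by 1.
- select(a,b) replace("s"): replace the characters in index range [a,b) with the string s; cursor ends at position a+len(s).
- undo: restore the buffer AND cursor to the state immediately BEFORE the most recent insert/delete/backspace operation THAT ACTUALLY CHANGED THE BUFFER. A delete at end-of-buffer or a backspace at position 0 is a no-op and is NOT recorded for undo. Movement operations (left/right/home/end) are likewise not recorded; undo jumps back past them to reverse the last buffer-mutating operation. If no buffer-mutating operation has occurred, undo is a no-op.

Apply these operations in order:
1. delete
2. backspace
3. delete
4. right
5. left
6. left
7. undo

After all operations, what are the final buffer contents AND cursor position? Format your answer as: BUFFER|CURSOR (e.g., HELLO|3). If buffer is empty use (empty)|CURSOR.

After op 1 (delete): buf='FTL' cursor=0
After op 2 (backspace): buf='FTL' cursor=0
After op 3 (delete): buf='TL' cursor=0
After op 4 (right): buf='TL' cursor=1
After op 5 (left): buf='TL' cursor=0
After op 6 (left): buf='TL' cursor=0
After op 7 (undo): buf='FTL' cursor=0

Answer: FTL|0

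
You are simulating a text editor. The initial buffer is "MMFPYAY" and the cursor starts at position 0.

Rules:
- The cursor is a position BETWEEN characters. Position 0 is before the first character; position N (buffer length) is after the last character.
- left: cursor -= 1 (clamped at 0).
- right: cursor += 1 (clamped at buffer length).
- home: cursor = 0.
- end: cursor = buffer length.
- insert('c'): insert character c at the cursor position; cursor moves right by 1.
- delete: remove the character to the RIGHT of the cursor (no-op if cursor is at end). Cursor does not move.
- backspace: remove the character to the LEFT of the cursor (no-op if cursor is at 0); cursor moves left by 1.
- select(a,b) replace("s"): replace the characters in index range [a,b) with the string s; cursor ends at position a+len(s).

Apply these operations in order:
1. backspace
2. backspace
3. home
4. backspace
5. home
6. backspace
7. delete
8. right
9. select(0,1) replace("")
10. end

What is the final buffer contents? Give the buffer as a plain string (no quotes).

Answer: FPYAY

Derivation:
After op 1 (backspace): buf='MMFPYAY' cursor=0
After op 2 (backspace): buf='MMFPYAY' cursor=0
After op 3 (home): buf='MMFPYAY' cursor=0
After op 4 (backspace): buf='MMFPYAY' cursor=0
After op 5 (home): buf='MMFPYAY' cursor=0
After op 6 (backspace): buf='MMFPYAY' cursor=0
After op 7 (delete): buf='MFPYAY' cursor=0
After op 8 (right): buf='MFPYAY' cursor=1
After op 9 (select(0,1) replace("")): buf='FPYAY' cursor=0
After op 10 (end): buf='FPYAY' cursor=5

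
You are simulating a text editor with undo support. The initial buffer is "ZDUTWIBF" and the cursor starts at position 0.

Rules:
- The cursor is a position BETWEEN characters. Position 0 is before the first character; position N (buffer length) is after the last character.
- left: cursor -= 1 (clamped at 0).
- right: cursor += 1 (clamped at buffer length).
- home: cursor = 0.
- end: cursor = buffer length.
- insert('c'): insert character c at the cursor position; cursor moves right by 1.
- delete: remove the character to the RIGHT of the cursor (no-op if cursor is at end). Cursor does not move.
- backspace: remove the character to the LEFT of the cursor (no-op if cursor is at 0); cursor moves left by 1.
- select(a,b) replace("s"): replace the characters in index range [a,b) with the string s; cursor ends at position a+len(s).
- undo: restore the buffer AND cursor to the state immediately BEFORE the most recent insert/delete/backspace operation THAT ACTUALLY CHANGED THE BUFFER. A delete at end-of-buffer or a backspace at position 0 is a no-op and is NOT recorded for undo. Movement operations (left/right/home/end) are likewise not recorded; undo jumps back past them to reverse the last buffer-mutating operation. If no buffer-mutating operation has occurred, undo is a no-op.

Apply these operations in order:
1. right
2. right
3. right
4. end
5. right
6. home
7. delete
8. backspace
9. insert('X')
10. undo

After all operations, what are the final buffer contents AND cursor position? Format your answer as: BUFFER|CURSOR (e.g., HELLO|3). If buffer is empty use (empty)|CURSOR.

After op 1 (right): buf='ZDUTWIBF' cursor=1
After op 2 (right): buf='ZDUTWIBF' cursor=2
After op 3 (right): buf='ZDUTWIBF' cursor=3
After op 4 (end): buf='ZDUTWIBF' cursor=8
After op 5 (right): buf='ZDUTWIBF' cursor=8
After op 6 (home): buf='ZDUTWIBF' cursor=0
After op 7 (delete): buf='DUTWIBF' cursor=0
After op 8 (backspace): buf='DUTWIBF' cursor=0
After op 9 (insert('X')): buf='XDUTWIBF' cursor=1
After op 10 (undo): buf='DUTWIBF' cursor=0

Answer: DUTWIBF|0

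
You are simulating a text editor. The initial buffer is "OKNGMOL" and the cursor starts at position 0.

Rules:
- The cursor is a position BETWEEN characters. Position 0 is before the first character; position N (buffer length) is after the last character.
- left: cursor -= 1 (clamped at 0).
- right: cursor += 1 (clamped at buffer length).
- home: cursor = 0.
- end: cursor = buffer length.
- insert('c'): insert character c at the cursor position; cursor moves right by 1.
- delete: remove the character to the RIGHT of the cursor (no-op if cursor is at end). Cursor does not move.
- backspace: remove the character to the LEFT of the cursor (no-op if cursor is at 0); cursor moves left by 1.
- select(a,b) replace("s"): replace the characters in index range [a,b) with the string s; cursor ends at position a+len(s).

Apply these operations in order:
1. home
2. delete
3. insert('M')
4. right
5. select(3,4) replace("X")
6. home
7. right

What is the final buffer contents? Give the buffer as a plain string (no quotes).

Answer: MKNXMOL

Derivation:
After op 1 (home): buf='OKNGMOL' cursor=0
After op 2 (delete): buf='KNGMOL' cursor=0
After op 3 (insert('M')): buf='MKNGMOL' cursor=1
After op 4 (right): buf='MKNGMOL' cursor=2
After op 5 (select(3,4) replace("X")): buf='MKNXMOL' cursor=4
After op 6 (home): buf='MKNXMOL' cursor=0
After op 7 (right): buf='MKNXMOL' cursor=1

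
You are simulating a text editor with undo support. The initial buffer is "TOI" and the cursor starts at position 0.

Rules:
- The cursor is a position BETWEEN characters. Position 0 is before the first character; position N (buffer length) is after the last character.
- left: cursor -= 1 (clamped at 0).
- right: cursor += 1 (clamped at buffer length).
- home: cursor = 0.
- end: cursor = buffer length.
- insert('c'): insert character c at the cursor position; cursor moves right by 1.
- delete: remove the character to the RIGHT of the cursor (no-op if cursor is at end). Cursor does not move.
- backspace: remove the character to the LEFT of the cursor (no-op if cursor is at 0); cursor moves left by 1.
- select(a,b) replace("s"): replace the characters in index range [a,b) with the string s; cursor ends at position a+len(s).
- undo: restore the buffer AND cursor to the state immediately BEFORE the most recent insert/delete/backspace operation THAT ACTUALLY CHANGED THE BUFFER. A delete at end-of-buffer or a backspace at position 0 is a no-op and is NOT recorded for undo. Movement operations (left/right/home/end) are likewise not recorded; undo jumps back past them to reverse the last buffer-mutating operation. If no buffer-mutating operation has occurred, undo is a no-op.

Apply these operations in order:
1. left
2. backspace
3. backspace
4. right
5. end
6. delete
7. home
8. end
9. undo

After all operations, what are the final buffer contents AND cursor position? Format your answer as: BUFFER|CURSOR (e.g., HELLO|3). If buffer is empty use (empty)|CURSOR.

After op 1 (left): buf='TOI' cursor=0
After op 2 (backspace): buf='TOI' cursor=0
After op 3 (backspace): buf='TOI' cursor=0
After op 4 (right): buf='TOI' cursor=1
After op 5 (end): buf='TOI' cursor=3
After op 6 (delete): buf='TOI' cursor=3
After op 7 (home): buf='TOI' cursor=0
After op 8 (end): buf='TOI' cursor=3
After op 9 (undo): buf='TOI' cursor=3

Answer: TOI|3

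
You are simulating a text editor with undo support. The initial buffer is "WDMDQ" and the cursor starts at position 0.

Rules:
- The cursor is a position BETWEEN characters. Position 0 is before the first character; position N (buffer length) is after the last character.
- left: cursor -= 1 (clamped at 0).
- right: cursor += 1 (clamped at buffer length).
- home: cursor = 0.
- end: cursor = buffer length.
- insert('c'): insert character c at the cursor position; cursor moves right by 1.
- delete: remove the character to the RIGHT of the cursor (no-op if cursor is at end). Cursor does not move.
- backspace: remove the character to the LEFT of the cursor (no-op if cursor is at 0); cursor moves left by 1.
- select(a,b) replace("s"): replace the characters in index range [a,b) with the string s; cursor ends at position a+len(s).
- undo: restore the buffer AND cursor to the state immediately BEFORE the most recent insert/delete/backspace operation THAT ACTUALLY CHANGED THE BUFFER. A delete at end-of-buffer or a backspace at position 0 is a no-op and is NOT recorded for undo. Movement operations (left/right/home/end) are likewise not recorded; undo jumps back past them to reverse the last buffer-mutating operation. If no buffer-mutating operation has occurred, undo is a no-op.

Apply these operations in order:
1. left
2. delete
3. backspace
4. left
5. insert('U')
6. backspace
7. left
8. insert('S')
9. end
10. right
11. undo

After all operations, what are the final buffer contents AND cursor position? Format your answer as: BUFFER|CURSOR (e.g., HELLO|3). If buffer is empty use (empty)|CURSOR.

After op 1 (left): buf='WDMDQ' cursor=0
After op 2 (delete): buf='DMDQ' cursor=0
After op 3 (backspace): buf='DMDQ' cursor=0
After op 4 (left): buf='DMDQ' cursor=0
After op 5 (insert('U')): buf='UDMDQ' cursor=1
After op 6 (backspace): buf='DMDQ' cursor=0
After op 7 (left): buf='DMDQ' cursor=0
After op 8 (insert('S')): buf='SDMDQ' cursor=1
After op 9 (end): buf='SDMDQ' cursor=5
After op 10 (right): buf='SDMDQ' cursor=5
After op 11 (undo): buf='DMDQ' cursor=0

Answer: DMDQ|0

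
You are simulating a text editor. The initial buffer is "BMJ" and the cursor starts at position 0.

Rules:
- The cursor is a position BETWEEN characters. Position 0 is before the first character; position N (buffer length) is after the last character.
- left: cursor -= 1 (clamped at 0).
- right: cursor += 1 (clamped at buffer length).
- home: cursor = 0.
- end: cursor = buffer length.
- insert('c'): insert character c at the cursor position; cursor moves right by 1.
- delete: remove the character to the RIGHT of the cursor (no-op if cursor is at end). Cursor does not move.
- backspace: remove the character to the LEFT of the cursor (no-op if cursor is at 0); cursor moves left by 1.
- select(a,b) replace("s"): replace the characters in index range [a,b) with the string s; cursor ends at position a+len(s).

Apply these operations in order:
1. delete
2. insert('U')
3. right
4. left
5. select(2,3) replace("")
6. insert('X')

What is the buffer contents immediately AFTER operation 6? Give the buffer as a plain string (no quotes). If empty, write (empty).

Answer: UMX

Derivation:
After op 1 (delete): buf='MJ' cursor=0
After op 2 (insert('U')): buf='UMJ' cursor=1
After op 3 (right): buf='UMJ' cursor=2
After op 4 (left): buf='UMJ' cursor=1
After op 5 (select(2,3) replace("")): buf='UM' cursor=2
After op 6 (insert('X')): buf='UMX' cursor=3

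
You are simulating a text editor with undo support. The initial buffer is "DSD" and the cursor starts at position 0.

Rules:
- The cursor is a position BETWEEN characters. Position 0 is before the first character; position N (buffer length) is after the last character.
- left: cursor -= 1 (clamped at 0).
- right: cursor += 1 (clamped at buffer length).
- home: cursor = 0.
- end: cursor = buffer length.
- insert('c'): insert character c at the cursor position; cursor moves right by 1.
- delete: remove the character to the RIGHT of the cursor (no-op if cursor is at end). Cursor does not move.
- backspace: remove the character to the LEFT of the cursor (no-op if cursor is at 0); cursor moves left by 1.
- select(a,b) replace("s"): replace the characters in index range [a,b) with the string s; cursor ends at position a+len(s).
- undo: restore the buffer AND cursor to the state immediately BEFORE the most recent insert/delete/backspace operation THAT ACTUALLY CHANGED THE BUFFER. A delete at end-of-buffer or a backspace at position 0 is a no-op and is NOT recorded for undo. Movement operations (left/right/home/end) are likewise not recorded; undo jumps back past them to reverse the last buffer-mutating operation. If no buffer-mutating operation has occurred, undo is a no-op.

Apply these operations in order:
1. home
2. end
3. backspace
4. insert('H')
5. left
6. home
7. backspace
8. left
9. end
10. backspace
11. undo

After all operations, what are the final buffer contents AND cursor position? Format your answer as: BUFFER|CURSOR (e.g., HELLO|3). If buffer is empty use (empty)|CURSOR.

After op 1 (home): buf='DSD' cursor=0
After op 2 (end): buf='DSD' cursor=3
After op 3 (backspace): buf='DS' cursor=2
After op 4 (insert('H')): buf='DSH' cursor=3
After op 5 (left): buf='DSH' cursor=2
After op 6 (home): buf='DSH' cursor=0
After op 7 (backspace): buf='DSH' cursor=0
After op 8 (left): buf='DSH' cursor=0
After op 9 (end): buf='DSH' cursor=3
After op 10 (backspace): buf='DS' cursor=2
After op 11 (undo): buf='DSH' cursor=3

Answer: DSH|3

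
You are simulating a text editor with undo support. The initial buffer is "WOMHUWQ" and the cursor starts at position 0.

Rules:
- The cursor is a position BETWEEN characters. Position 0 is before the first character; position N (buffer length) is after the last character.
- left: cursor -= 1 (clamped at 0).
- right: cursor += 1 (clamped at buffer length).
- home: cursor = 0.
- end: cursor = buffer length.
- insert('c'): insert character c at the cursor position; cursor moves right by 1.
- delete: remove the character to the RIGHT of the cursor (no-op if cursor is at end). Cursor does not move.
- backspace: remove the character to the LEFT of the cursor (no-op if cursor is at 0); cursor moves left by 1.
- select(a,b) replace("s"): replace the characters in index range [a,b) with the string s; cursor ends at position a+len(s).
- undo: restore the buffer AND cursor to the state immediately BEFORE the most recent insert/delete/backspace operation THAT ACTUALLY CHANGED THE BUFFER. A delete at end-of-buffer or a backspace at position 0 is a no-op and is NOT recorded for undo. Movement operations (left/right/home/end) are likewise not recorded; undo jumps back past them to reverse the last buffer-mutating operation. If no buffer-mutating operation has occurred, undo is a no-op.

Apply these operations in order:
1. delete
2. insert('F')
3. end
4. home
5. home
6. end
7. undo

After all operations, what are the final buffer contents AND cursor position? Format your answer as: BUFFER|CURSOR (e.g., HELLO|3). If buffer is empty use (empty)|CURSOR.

Answer: OMHUWQ|0

Derivation:
After op 1 (delete): buf='OMHUWQ' cursor=0
After op 2 (insert('F')): buf='FOMHUWQ' cursor=1
After op 3 (end): buf='FOMHUWQ' cursor=7
After op 4 (home): buf='FOMHUWQ' cursor=0
After op 5 (home): buf='FOMHUWQ' cursor=0
After op 6 (end): buf='FOMHUWQ' cursor=7
After op 7 (undo): buf='OMHUWQ' cursor=0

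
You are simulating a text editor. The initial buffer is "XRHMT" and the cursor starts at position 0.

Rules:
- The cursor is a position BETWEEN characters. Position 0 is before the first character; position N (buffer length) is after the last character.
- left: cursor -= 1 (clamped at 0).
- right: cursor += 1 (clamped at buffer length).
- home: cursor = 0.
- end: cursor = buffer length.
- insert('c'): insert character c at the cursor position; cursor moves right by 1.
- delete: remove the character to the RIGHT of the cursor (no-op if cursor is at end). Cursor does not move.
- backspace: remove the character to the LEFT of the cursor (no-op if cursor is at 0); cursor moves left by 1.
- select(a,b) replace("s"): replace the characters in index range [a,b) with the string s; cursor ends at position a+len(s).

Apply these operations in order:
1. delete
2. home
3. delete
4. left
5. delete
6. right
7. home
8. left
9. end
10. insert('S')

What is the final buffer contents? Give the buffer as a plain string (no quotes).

After op 1 (delete): buf='RHMT' cursor=0
After op 2 (home): buf='RHMT' cursor=0
After op 3 (delete): buf='HMT' cursor=0
After op 4 (left): buf='HMT' cursor=0
After op 5 (delete): buf='MT' cursor=0
After op 6 (right): buf='MT' cursor=1
After op 7 (home): buf='MT' cursor=0
After op 8 (left): buf='MT' cursor=0
After op 9 (end): buf='MT' cursor=2
After op 10 (insert('S')): buf='MTS' cursor=3

Answer: MTS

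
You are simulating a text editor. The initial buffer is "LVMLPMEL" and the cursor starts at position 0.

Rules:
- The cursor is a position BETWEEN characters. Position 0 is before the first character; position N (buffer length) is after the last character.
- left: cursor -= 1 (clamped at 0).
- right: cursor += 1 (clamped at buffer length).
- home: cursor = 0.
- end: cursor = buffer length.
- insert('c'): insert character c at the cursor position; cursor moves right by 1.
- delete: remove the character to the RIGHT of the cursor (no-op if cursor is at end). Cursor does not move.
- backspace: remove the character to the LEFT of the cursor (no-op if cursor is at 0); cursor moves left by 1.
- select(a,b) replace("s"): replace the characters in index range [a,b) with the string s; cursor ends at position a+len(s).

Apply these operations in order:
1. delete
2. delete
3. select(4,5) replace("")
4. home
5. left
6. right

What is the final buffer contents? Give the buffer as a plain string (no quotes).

Answer: MLPML

Derivation:
After op 1 (delete): buf='VMLPMEL' cursor=0
After op 2 (delete): buf='MLPMEL' cursor=0
After op 3 (select(4,5) replace("")): buf='MLPML' cursor=4
After op 4 (home): buf='MLPML' cursor=0
After op 5 (left): buf='MLPML' cursor=0
After op 6 (right): buf='MLPML' cursor=1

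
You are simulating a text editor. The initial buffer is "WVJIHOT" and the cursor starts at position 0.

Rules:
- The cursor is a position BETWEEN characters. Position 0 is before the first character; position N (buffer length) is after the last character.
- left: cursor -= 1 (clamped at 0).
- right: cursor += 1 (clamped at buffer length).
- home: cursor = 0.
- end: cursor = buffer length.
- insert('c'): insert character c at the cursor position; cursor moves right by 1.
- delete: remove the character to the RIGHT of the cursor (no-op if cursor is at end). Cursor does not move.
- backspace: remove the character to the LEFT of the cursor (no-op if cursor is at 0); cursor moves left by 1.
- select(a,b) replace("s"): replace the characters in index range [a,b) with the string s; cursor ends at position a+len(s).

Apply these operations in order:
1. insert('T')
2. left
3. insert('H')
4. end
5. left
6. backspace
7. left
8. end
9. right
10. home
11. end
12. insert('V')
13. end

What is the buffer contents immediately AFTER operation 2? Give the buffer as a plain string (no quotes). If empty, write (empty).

Answer: TWVJIHOT

Derivation:
After op 1 (insert('T')): buf='TWVJIHOT' cursor=1
After op 2 (left): buf='TWVJIHOT' cursor=0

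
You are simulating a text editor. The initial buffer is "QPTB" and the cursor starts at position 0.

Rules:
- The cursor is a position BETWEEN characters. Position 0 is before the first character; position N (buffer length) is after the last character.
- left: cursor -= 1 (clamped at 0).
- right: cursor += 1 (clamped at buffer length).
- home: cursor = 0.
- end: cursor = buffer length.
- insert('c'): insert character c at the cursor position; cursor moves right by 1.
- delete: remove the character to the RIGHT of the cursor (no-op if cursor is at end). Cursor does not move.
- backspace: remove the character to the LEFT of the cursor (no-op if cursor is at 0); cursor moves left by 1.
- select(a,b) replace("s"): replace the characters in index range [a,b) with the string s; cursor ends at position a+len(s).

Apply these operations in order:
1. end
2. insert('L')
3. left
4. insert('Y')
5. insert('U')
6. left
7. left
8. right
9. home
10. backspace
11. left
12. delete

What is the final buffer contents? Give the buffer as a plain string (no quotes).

Answer: PTBYUL

Derivation:
After op 1 (end): buf='QPTB' cursor=4
After op 2 (insert('L')): buf='QPTBL' cursor=5
After op 3 (left): buf='QPTBL' cursor=4
After op 4 (insert('Y')): buf='QPTBYL' cursor=5
After op 5 (insert('U')): buf='QPTBYUL' cursor=6
After op 6 (left): buf='QPTBYUL' cursor=5
After op 7 (left): buf='QPTBYUL' cursor=4
After op 8 (right): buf='QPTBYUL' cursor=5
After op 9 (home): buf='QPTBYUL' cursor=0
After op 10 (backspace): buf='QPTBYUL' cursor=0
After op 11 (left): buf='QPTBYUL' cursor=0
After op 12 (delete): buf='PTBYUL' cursor=0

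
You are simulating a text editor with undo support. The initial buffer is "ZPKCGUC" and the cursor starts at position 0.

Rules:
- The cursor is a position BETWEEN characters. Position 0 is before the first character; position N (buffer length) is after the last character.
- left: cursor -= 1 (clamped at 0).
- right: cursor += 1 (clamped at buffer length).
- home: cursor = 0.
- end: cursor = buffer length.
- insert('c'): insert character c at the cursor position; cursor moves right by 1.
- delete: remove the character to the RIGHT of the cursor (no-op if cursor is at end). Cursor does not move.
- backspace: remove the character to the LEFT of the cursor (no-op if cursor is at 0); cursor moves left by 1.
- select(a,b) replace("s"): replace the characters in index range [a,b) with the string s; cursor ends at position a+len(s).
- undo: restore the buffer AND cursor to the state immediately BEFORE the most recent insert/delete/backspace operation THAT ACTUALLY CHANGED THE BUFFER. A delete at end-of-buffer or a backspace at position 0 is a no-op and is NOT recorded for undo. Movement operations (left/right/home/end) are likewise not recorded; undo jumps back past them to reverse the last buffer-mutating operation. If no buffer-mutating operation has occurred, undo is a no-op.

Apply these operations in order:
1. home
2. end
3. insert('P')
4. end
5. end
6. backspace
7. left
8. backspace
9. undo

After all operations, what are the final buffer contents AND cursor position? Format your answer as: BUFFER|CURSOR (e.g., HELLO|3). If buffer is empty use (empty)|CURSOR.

Answer: ZPKCGUC|6

Derivation:
After op 1 (home): buf='ZPKCGUC' cursor=0
After op 2 (end): buf='ZPKCGUC' cursor=7
After op 3 (insert('P')): buf='ZPKCGUCP' cursor=8
After op 4 (end): buf='ZPKCGUCP' cursor=8
After op 5 (end): buf='ZPKCGUCP' cursor=8
After op 6 (backspace): buf='ZPKCGUC' cursor=7
After op 7 (left): buf='ZPKCGUC' cursor=6
After op 8 (backspace): buf='ZPKCGC' cursor=5
After op 9 (undo): buf='ZPKCGUC' cursor=6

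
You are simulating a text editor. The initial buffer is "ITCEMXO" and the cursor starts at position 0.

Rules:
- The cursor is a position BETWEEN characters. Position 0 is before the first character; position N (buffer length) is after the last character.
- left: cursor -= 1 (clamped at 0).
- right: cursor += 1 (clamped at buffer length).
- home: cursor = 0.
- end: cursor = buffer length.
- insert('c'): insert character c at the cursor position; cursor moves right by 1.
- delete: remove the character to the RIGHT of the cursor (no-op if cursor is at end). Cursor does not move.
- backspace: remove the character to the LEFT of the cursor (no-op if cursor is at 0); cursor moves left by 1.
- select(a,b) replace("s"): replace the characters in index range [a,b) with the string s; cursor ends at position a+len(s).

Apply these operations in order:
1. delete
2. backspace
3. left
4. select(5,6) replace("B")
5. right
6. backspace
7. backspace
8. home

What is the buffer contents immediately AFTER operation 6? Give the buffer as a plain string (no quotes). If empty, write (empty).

Answer: TCEMX

Derivation:
After op 1 (delete): buf='TCEMXO' cursor=0
After op 2 (backspace): buf='TCEMXO' cursor=0
After op 3 (left): buf='TCEMXO' cursor=0
After op 4 (select(5,6) replace("B")): buf='TCEMXB' cursor=6
After op 5 (right): buf='TCEMXB' cursor=6
After op 6 (backspace): buf='TCEMX' cursor=5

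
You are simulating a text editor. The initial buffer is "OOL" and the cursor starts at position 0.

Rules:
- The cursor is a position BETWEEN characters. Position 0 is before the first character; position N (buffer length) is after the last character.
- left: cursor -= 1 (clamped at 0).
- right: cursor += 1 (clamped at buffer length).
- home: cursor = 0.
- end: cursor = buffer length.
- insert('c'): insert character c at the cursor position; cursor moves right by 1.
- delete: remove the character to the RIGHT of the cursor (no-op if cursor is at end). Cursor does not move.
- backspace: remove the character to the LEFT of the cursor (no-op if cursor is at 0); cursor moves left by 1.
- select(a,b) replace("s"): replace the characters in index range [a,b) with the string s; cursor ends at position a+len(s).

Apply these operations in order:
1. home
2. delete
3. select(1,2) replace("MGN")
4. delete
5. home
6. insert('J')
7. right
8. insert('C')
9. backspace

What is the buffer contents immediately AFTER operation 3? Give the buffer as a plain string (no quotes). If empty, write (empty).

Answer: OMGN

Derivation:
After op 1 (home): buf='OOL' cursor=0
After op 2 (delete): buf='OL' cursor=0
After op 3 (select(1,2) replace("MGN")): buf='OMGN' cursor=4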